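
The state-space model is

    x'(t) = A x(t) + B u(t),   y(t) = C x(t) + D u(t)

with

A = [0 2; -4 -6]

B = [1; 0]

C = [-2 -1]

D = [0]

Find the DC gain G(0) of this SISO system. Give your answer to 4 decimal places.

G(0) = C(-A)^{-1}B + D = -C A^{-1} B + D.
det A = 8, so A^{-1} = (1/8)·adj(A) = [[-3/4, -1/4], [1/2, 0]]
A^{-1} B = [-3/4, 1/2]^T
C A^{-1} B = 1
G(0) = D - C A^{-1} B = 0 - (1) = -1

-1.0000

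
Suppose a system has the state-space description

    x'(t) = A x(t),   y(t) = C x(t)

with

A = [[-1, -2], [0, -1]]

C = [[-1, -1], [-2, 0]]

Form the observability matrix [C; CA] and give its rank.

2

CA = [[1, 3], [2, 4]]
Observability matrix O = [C; CA] = [[-1, -1], [-2, 0], [1, 3], [2, 4]]
Take the 2×2 submatrix of O formed by rows 1, 2: [[-1, -1], [-2, 0]]. Its determinant is (-1)·0 - (-1)·(-2) = 0 - 2 = -2 ≠ 0.
So rank(O) ≥ 2; since O has 2 columns, rank(O) = 2.
rank(O) = 2 = n, so the pair (A, C) is completely observable.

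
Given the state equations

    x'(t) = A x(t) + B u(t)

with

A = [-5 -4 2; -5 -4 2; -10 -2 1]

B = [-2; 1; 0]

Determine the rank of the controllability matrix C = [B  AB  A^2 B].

2

AB = [[6], [6], [18]]
A^2B = [[-18], [-18], [-54]]
Controllability matrix C = [B  AB  A^2B] = [[-2, 6, -18], [1, 6, -18], [0, 18, -54]]
The rows r1, r2, r3 of C are linearly dependent: -r1 - 2·r2 + r3 = 0 (check each entry), so rank(C) ≤ 2.
The 2×2 minor from rows 1, 2, columns 1, 2 is (-2)·6 - 6·1 = -12 - 6 = -18 ≠ 0, so rank(C) = 2.
rank(C) = 2 < n = 3, so the pair (A, B) is not completely controllable.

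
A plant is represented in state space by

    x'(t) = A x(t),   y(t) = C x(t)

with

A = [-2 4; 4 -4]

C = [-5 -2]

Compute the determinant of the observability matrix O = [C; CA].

64

CA = [[2, -12]]
Observability matrix O = [C; CA] = [[-5, -2], [2, -12]]
det(O) = (-5)·(-12) - (-2)·2 = 60 - (-4) = 64
Since det(O) ≠ 0, rank(O) = 2 and the system is completely observable.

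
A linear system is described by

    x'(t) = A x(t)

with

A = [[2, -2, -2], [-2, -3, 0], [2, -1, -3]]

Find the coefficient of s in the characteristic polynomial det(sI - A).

Expand det(sI - A) for the 3×3 matrix.
p(s) = s^3 + 4s^2 - 3s - 14.
(Check: constant term = det(-A) = (-1)^3 det A = -14; coefficient of s^2 = -tr A = 4.)
The coefficient of s is -3.

-3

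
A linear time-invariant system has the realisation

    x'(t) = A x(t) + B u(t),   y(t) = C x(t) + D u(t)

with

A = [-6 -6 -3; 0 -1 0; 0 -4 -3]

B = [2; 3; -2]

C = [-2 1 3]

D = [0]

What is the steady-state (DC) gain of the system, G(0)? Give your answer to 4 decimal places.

-10.3333

G(0) = C(-A)^{-1}B + D = -C A^{-1} B + D.
det A = -18, so A^{-1} = (1/-18)·adj(A) = [[-1/6, 1/3, 1/6], [0, -1, 0], [0, 4/3, -1/3]]
A^{-1} B = [1/3, -3, 14/3]^T
C A^{-1} B = 31/3
G(0) = D - C A^{-1} B = 0 - (31/3) = -31/3 ≈ -10.3333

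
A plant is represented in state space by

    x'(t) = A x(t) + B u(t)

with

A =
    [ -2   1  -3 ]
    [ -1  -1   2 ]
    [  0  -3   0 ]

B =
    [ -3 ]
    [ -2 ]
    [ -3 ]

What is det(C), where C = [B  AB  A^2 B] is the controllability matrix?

762

AB = [[13], [-1], [6]]
A^2B = [[-45], [0], [3]]
Controllability matrix C = [B  AB  A^2B] = [[-3, 13, -45], [-2, -1, 0], [-3, 6, 3]]
Expanding along the first row, det(C) = (-3)·((-1)·3 - 0·6) - 13·((-2)·3 - 0·(-3)) + (-45)·((-2)·6 - (-1)·(-3)) = (-3)·(-3) - 13·(-6) + (-45)·(-15) = 762
Since det(C) ≠ 0, rank(C) = 3 and the system is completely controllable.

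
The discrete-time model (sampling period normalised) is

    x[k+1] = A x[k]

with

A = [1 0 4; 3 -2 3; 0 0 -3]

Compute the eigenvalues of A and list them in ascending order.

det(zI - A) = z^3 - (tr A)z^2 + (M11 + M22 + M33)z - det A, where Mii is the 2×2 principal minor of A obtained by deleting row i and column i.
tr A = 1 + (-2) + (-3) = -4; M11 = (-2)·(-3) - 3·0 = 6 - 0 = 6; M22 = 1·(-3) - 4·0 = -3 - 0 = -3; M33 = 1·(-2) - 0·3 = -2 - 0 = -2; sum of minors = 1.
det A = 1·((-2)·(-3) - 3·0) - 0·(3·(-3) - 3·0) + 4·(3·0 - (-2)·0) = 1·6 - 0·(-9) + 4·0 = 6.
So p(z) = det(zI - A) = z^3 + 4z^2 + z - 6.
Rational-root test: any integer root divides -6. Testing small divisors, z = 1 works: p(1) = 1 + 4 + 1 + (-6) = 0, so (z - 1) is a factor.
Dividing, p(z) = (z - 1)(z^2 + 5z + 6).
Factor z^2 + 5z + 6: two numbers with sum -5 and product 6 are -2 and -3, so z^2 + 5z + 6 = (z + 2)(z + 3).
Hence p(z) = (z - 1) (z + 2) (z + 3), with roots -3, -2, 1.

-3, -2, 1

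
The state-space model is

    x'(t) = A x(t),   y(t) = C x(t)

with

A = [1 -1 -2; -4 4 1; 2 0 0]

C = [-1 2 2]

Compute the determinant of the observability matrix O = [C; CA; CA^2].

CA = [[-5, 9, 4]]
CA^2 = [[-33, 41, 19]]
Observability matrix O = [C; CA; CA^2] = [[-1, 2, 2], [-5, 9, 4], [-33, 41, 19]]
Expanding along the first row, det(O) = (-1)·(9·19 - 4·41) - 2·((-5)·19 - 4·(-33)) + 2·((-5)·41 - 9·(-33)) = (-1)·7 - 2·37 + 2·92 = 103
Since det(O) ≠ 0, rank(O) = 3 and the system is completely observable.

103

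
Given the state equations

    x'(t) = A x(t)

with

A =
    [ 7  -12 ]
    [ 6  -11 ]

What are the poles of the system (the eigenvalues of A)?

det(sI - A) = s^2 - (tr A)s + det A, with tr A = 7 + (-11) = -4 and det A = 7·(-11) - (-12)·6 = -77 - (-72) = -5.
So p(s) = det(sI - A) = s^2 + 4s - 5.
Factor s^2 + 4s - 5: two numbers with sum -4 and product -5 are 1 and -5, so s^2 + 4s - 5 = (s - 1)(s + 5).
Hence p(s) = (s - 1) (s + 5), with roots -5, 1.
At least one eigenvalue has non-negative real part, so the system is not asymptotically stable.

-5, 1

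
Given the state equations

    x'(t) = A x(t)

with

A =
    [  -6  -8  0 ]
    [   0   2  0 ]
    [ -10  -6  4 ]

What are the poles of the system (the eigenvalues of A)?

det(sI - A) = s^3 - (tr A)s^2 + (M11 + M22 + M33)s - det A, where Mii is the 2×2 principal minor of A obtained by deleting row i and column i.
tr A = (-6) + 2 + 4 = 0; M11 = 2·4 - 0·(-6) = 8 - 0 = 8; M22 = (-6)·4 - 0·(-10) = -24 - 0 = -24; M33 = (-6)·2 - (-8)·0 = -12 - 0 = -12; sum of minors = -28.
det A = (-6)·(2·4 - 0·(-6)) - (-8)·(0·4 - 0·(-10)) + 0·(0·(-6) - 2·(-10)) = (-6)·8 - (-8)·0 + 0·20 = -48.
So p(s) = det(sI - A) = s^3 - 28s + 48.
Rational-root test: any integer root divides 48. Testing small divisors, s = 2 works: p(2) = 8 + 0 + (-56) + 48 = 0, so (s - 2) is a factor.
Dividing, p(s) = (s - 2)(s^2 + 2s - 24).
Factor s^2 + 2s - 24: two numbers with sum -2 and product -24 are 4 and -6, so s^2 + 2s - 24 = (s - 4)(s + 6).
Hence p(s) = (s - 4) (s - 2) (s + 6), with roots -6, 2, 4.
At least one eigenvalue has non-negative real part, so the system is not asymptotically stable.

-6, 2, 4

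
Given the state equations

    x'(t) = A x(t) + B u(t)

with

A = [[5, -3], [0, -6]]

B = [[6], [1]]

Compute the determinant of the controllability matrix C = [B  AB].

AB = [[27], [-6]]
Controllability matrix C = [B  AB] = [[6, 27], [1, -6]]
det(C) = 6·(-6) - 27·1 = -36 - 27 = -63
Since det(C) ≠ 0, rank(C) = 2 and the system is completely controllable.

-63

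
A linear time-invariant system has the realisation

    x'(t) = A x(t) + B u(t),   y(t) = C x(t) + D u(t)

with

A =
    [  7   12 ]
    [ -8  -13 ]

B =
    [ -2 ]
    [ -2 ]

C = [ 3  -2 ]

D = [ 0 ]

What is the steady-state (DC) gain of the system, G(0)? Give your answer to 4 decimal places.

-42.0000

G(0) = C(-A)^{-1}B + D = -C A^{-1} B + D.
det A = 5, so A^{-1} = (1/5)·adj(A) = [[-13/5, -12/5], [8/5, 7/5]]
A^{-1} B = [10, -6]^T
C A^{-1} B = 42
G(0) = D - C A^{-1} B = 0 - (42) = -42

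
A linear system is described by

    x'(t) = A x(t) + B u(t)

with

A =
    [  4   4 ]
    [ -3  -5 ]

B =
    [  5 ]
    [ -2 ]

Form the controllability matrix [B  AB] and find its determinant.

AB = [[12], [-5]]
Controllability matrix C = [B  AB] = [[5, 12], [-2, -5]]
det(C) = 5·(-5) - 12·(-2) = -25 - (-24) = -1
Since det(C) ≠ 0, rank(C) = 2 and the system is completely controllable.

-1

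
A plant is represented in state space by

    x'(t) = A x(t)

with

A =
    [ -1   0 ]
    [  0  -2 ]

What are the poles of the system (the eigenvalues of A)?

det(sI - A) = s^2 - (tr A)s + det A, with tr A = (-1) + (-2) = -3 and det A = (-1)·(-2) - 0·0 = 2 - 0 = 2.
So p(s) = det(sI - A) = s^2 + 3s + 2.
Factor s^2 + 3s + 2: two numbers with sum -3 and product 2 are -1 and -2, so s^2 + 3s + 2 = (s + 1)(s + 2).
Hence p(s) = (s + 1) (s + 2), with roots -2, -1.
All eigenvalues have negative real part, so the system is asymptotically stable.

-2, -1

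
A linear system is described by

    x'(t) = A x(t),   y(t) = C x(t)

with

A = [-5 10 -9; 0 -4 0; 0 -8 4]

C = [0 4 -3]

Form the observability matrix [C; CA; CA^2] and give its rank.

2

CA = [[0, 8, -12]]
CA^2 = [[0, 64, -48]]
Observability matrix O = [C; CA; CA^2] = [[0, 4, -3], [0, 8, -12], [0, 64, -48]]
Column 1 of O is identically zero, so rank(O) ≤ 2.
The 2×2 minor from rows 1, 2, columns 2, 3 is 4·(-12) - (-3)·8 = -48 - (-24) = -24 ≠ 0, so rank(O) = 2.
rank(O) = 2 < n = 3, so the pair (A, C) is not completely observable.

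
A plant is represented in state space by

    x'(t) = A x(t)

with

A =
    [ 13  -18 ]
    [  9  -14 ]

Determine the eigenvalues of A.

det(sI - A) = s^2 - (tr A)s + det A, with tr A = 13 + (-14) = -1 and det A = 13·(-14) - (-18)·9 = -182 - (-162) = -20.
So p(s) = det(sI - A) = s^2 + s - 20.
Factor s^2 + s - 20: two numbers with sum -1 and product -20 are 4 and -5, so s^2 + s - 20 = (s - 4)(s + 5).
Hence p(s) = (s - 4) (s + 5), with roots -5, 4.
At least one eigenvalue has non-negative real part, so the system is not asymptotically stable.

-5, 4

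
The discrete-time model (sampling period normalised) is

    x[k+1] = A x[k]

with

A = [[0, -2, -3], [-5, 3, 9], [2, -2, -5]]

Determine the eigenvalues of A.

det(zI - A) = z^3 - (tr A)z^2 + (M11 + M22 + M33)z - det A, where Mii is the 2×2 principal minor of A obtained by deleting row i and column i.
tr A = 0 + 3 + (-5) = -2; M11 = 3·(-5) - 9·(-2) = -15 - (-18) = 3; M22 = 0·(-5) - (-3)·2 = 0 - (-6) = 6; M33 = 0·3 - (-2)·(-5) = 0 - 10 = -10; sum of minors = -1.
det A = 0·(3·(-5) - 9·(-2)) - (-2)·((-5)·(-5) - 9·2) + (-3)·((-5)·(-2) - 3·2) = 0·3 - (-2)·7 + (-3)·4 = 2.
So p(z) = det(zI - A) = z^3 + 2z^2 - z - 2.
Rational-root test: any integer root divides -2. Testing small divisors, z = -1 works: p(-1) = -1 + 2 + 1 + (-2) = 0, so (z + 1) is a factor.
Dividing, p(z) = (z + 1)(z^2 + z - 2).
Factor z^2 + z - 2: two numbers with sum -1 and product -2 are 1 and -2, so z^2 + z - 2 = (z - 1)(z + 2).
Hence p(z) = (z - 1) (z + 1) (z + 2), with roots -2, -1, 1.

-2, -1, 1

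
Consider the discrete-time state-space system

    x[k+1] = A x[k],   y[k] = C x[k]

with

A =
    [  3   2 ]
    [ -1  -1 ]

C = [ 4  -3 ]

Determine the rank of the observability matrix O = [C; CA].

2

CA = [[15, 11]]
Observability matrix O = [C; CA] = [[4, -3], [15, 11]]
det(O) = 4·11 - (-3)·15 = 44 - (-45) = 89 ≠ 0, so rank(O) = 2.
rank(O) = 2 = n, so the pair (A, C) is completely observable.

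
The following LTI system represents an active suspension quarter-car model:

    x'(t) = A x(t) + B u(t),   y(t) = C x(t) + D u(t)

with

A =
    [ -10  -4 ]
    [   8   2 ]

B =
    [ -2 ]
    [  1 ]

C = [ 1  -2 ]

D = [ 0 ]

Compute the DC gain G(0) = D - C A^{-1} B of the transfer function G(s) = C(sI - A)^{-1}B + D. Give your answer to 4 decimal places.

G(0) = C(-A)^{-1}B + D = -C A^{-1} B + D.
det A = 12, so A^{-1} = (1/12)·adj(A) = [[1/6, 1/3], [-2/3, -5/6]]
A^{-1} B = [0, 1/2]^T
C A^{-1} B = -1
G(0) = D - C A^{-1} B = 0 - (-1) = 1

1.0000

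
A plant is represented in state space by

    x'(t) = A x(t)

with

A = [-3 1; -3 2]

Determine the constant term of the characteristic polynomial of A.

-3

For a 2×2 matrix, det(sI - A) = s^2 - (tr A)s + det A.
tr A = -1, det A = -3.
So p(s) = s^2 + s - 3.
The constant term is -3.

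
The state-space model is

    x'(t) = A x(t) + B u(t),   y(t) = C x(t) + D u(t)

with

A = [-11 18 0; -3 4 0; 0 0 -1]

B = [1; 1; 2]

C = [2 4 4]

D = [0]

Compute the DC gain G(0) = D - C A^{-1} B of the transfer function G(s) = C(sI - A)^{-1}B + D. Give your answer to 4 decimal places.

14.0000

G(0) = C(-A)^{-1}B + D = -C A^{-1} B + D.
det A = -10, so A^{-1} = (1/-10)·adj(A) = [[2/5, -9/5, 0], [3/10, -11/10, 0], [0, 0, -1]]
A^{-1} B = [-7/5, -4/5, -2]^T
C A^{-1} B = -14
G(0) = D - C A^{-1} B = 0 - (-14) = 14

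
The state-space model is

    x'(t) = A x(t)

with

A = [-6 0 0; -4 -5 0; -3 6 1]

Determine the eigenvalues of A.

det(sI - A) = s^3 - (tr A)s^2 + (M11 + M22 + M33)s - det A, where Mii is the 2×2 principal minor of A obtained by deleting row i and column i.
tr A = (-6) + (-5) + 1 = -10; M11 = (-5)·1 - 0·6 = -5 - 0 = -5; M22 = (-6)·1 - 0·(-3) = -6 - 0 = -6; M33 = (-6)·(-5) - 0·(-4) = 30 - 0 = 30; sum of minors = 19.
det A = (-6)·((-5)·1 - 0·6) - 0·((-4)·1 - 0·(-3)) + 0·((-4)·6 - (-5)·(-3)) = (-6)·(-5) - 0·(-4) + 0·(-39) = 30.
So p(s) = det(sI - A) = s^3 + 10s^2 + 19s - 30.
Rational-root test: any integer root divides -30. Testing small divisors, s = 1 works: p(1) = 1 + 10 + 19 + (-30) = 0, so (s - 1) is a factor.
Dividing, p(s) = (s - 1)(s^2 + 11s + 30).
Factor s^2 + 11s + 30: two numbers with sum -11 and product 30 are -5 and -6, so s^2 + 11s + 30 = (s + 5)(s + 6).
Hence p(s) = (s - 1) (s + 5) (s + 6), with roots -6, -5, 1.
At least one eigenvalue has non-negative real part, so the system is not asymptotically stable.

-6, -5, 1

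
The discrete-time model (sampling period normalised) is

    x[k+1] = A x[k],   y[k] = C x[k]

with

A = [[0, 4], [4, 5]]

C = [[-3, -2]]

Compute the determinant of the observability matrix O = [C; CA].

CA = [[-8, -22]]
Observability matrix O = [C; CA] = [[-3, -2], [-8, -22]]
det(O) = (-3)·(-22) - (-2)·(-8) = 66 - 16 = 50
Since det(O) ≠ 0, rank(O) = 2 and the system is completely observable.

50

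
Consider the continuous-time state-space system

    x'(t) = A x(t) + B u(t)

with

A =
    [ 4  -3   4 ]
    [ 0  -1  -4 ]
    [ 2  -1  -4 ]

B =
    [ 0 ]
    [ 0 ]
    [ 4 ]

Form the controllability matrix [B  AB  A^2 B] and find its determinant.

AB = [[16], [-16], [-16]]
A^2B = [[48], [80], [112]]
Controllability matrix C = [B  AB  A^2B] = [[0, 16, 48], [0, -16, 80], [4, -16, 112]]
Expanding along the first row, det(C) = 0·((-16)·112 - 80·(-16)) - 16·(0·112 - 80·4) + 48·(0·(-16) - (-16)·4) = 0·(-512) - 16·(-320) + 48·64 = 8192
Since det(C) ≠ 0, rank(C) = 3 and the system is completely controllable.

8192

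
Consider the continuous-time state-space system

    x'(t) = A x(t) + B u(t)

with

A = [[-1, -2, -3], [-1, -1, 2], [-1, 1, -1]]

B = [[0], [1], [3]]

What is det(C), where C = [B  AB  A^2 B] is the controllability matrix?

AB = [[-11], [5], [-2]]
A^2B = [[7], [2], [18]]
Controllability matrix C = [B  AB  A^2B] = [[0, -11, 7], [1, 5, 2], [3, -2, 18]]
Expanding along the first row, det(C) = 0·(5·18 - 2·(-2)) - (-11)·(1·18 - 2·3) + 7·(1·(-2) - 5·3) = 0·94 - (-11)·12 + 7·(-17) = 13
Since det(C) ≠ 0, rank(C) = 3 and the system is completely controllable.

13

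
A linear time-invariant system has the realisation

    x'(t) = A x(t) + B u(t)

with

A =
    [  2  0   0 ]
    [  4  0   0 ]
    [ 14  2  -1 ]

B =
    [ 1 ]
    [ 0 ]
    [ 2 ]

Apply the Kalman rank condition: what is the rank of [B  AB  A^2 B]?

AB = [[2], [4], [12]]
A^2B = [[4], [8], [24]]
Controllability matrix C = [B  AB  A^2B] = [[1, 2, 4], [0, 4, 8], [2, 12, 24]]
The rows r1, r2, r3 of C are linearly dependent: -2·r1 - 2·r2 + r3 = 0 (check each entry), so rank(C) ≤ 2.
The 2×2 minor from rows 1, 2, columns 1, 2 is 1·4 - 2·0 = 4 - 0 = 4 ≠ 0, so rank(C) = 2.
rank(C) = 2 < n = 3, so the pair (A, B) is not completely controllable.

2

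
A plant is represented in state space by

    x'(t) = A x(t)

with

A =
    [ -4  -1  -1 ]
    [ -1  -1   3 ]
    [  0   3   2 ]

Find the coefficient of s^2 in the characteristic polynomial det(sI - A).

Expand det(sI - A) for the 3×3 matrix.
p(s) = s^3 + 3s^2 - 16s - 45.
(Check: constant term = det(-A) = (-1)^3 det A = -45; coefficient of s^2 = -tr A = 3.)
The coefficient of s^2 is 3.

3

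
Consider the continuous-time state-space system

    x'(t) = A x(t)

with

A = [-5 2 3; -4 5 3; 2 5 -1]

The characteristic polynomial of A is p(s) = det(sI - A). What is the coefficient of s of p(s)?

-38

Expand det(sI - A) for the 3×3 matrix.
p(s) = s^3 + s^2 - 38s - 14.
(Check: constant term = det(-A) = (-1)^3 det A = -14; coefficient of s^2 = -tr A = 1.)
The coefficient of s is -38.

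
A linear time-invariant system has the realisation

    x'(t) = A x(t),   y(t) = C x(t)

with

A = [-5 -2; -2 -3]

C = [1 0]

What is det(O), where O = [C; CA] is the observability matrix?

CA = [[-5, -2]]
Observability matrix O = [C; CA] = [[1, 0], [-5, -2]]
det(O) = 1·(-2) - 0·(-5) = -2 - 0 = -2
Since det(O) ≠ 0, rank(O) = 2 and the system is completely observable.

-2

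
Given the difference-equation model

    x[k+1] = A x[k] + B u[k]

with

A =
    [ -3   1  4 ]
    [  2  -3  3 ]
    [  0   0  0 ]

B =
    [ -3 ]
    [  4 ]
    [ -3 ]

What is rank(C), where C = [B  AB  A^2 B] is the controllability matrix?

AB = [[1], [-27], [0]]
A^2B = [[-30], [83], [0]]
Controllability matrix C = [B  AB  A^2B] = [[-3, 1, -30], [4, -27, 83], [-3, 0, 0]]
det(C) = (-3)·((-27)·0 - 83·0) - 1·(4·0 - 83·(-3)) + (-30)·(4·0 - (-27)·(-3)) = (-3)·0 - 1·249 + (-30)·(-81) = 2181 ≠ 0, so rank(C) = 3.
rank(C) = 3 = n, so the pair (A, B) is completely controllable.

3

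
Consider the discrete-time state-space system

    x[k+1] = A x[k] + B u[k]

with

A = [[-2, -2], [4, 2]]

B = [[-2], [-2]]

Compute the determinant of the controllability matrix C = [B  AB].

40

AB = [[8], [-12]]
Controllability matrix C = [B  AB] = [[-2, 8], [-2, -12]]
det(C) = (-2)·(-12) - 8·(-2) = 24 - (-16) = 40
Since det(C) ≠ 0, rank(C) = 2 and the system is completely controllable.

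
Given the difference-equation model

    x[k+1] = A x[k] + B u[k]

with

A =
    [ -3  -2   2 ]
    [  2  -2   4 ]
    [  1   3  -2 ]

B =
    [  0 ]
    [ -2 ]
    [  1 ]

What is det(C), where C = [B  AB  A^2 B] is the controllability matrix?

AB = [[6], [8], [-8]]
A^2B = [[-50], [-36], [46]]
Controllability matrix C = [B  AB  A^2B] = [[0, 6, -50], [-2, 8, -36], [1, -8, 46]]
Expanding along the first row, det(C) = 0·(8·46 - (-36)·(-8)) - 6·((-2)·46 - (-36)·1) + (-50)·((-2)·(-8) - 8·1) = 0·80 - 6·(-56) + (-50)·8 = -64
Since det(C) ≠ 0, rank(C) = 3 and the system is completely controllable.

-64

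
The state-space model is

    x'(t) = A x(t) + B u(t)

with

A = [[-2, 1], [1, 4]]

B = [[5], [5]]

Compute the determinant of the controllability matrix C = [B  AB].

AB = [[-5], [25]]
Controllability matrix C = [B  AB] = [[5, -5], [5, 25]]
det(C) = 5·25 - (-5)·5 = 125 - (-25) = 150
Since det(C) ≠ 0, rank(C) = 2 and the system is completely controllable.

150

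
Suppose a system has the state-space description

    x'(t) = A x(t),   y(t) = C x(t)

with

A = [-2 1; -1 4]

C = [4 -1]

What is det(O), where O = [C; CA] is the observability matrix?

CA = [[-7, 0]]
Observability matrix O = [C; CA] = [[4, -1], [-7, 0]]
det(O) = 4·0 - (-1)·(-7) = 0 - 7 = -7
Since det(O) ≠ 0, rank(O) = 2 and the system is completely observable.

-7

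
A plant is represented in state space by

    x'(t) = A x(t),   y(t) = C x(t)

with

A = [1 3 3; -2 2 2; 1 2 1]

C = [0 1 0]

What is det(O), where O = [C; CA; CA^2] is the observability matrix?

CA = [[-2, 2, 2]]
CA^2 = [[-4, 2, 0]]
Observability matrix O = [C; CA; CA^2] = [[0, 1, 0], [-2, 2, 2], [-4, 2, 0]]
Expanding along the first row, det(O) = 0·(2·0 - 2·2) - 1·((-2)·0 - 2·(-4)) + 0·((-2)·2 - 2·(-4)) = 0·(-4) - 1·8 + 0·4 = -8
Since det(O) ≠ 0, rank(O) = 3 and the system is completely observable.

-8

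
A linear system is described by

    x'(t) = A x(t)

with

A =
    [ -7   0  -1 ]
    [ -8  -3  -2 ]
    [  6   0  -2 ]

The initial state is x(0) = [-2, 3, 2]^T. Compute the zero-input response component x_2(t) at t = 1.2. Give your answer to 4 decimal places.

det(sI - A) = s^3 - (tr A)s^2 + (M11 + M22 + M33)s - det A, where Mii is the 2×2 principal minor of A obtained by deleting row i and column i.
tr A = (-7) + (-3) + (-2) = -12; M11 = (-3)·(-2) - (-2)·0 = 6 - 0 = 6; M22 = (-7)·(-2) - (-1)·6 = 14 - (-6) = 20; M33 = (-7)·(-3) - 0·(-8) = 21 - 0 = 21; sum of minors = 47.
det A = (-7)·((-3)·(-2) - (-2)·0) - 0·((-8)·(-2) - (-2)·6) + (-1)·((-8)·0 - (-3)·6) = (-7)·6 - 0·28 + (-1)·18 = -60.
So p(s) = det(sI - A) = s^3 + 12s^2 + 47s + 60.
Rational-root test: any integer root divides 60. Testing small divisors, s = -3 works: p(-3) = -27 + 108 + (-141) + 60 = 0, so (s + 3) is a factor.
Dividing, p(s) = (s + 3)(s^2 + 9s + 20).
Factor s^2 + 9s + 20: two numbers with sum -9 and product 20 are -4 and -5, so s^2 + 9s + 20 = (s + 4)(s + 5).
Hence p(s) = (s + 3) (s + 4) (s + 5), with roots -5, -4, -3.
The eigenvalues -5, -4, -3 are distinct and real, so A is diagonalisable and x(t) = e^{At} x(0) = V diag(e^{λ_i t}) V^{-1} x(0), where the columns of V are the eigenvectors.
λ = -5: A - (-5)I = [[-2, 0, -1], [-8, 2, -2], [6, 0, 3]]. v must be orthogonal to every row; (row 1) × (row 2) = [2, 4, -4], so take v_1 = [-1, -2, 2]^T.
λ = -4: A - (-4)I = [[-3, 0, -1], [-8, 1, -2], [6, 0, 2]]. v must be orthogonal to every row; (row 1) × (row 2) = [1, 2, -3], so take v_2 = [1, 2, -3]^T.
λ = -3: A - (-3)I = [[-4, 0, -1], [-8, 0, -2], [6, 0, 1]]. v must be orthogonal to every row; (row 1) × (row 3) = [0, -2, 0], so take v_3 = [0, 1, 0]^T.
V = [v_1 v_2 v_3] = [[-1, 1, 0], [-2, 2, 1], [2, -3, 0]] has det V = -1, so V^{-1} = adj(V)/det V = [[-3, 0, -1], [-2, 0, -1], [-2, 1, 0]].
Modal coordinates z(0) = V^{-1} x(0): (-3)·(-2) + 0·3 + (-1)·2 = 4; (-2)·(-2) + 0·3 + (-1)·2 = 2; (-2)·(-2) + 1·3 + 0·2 = 7; so z(0) = [4, 2, 7]^T.
x_2(t) = Σ_i (v_i)_2 · z_i(0) · e^{λ_i t} (row 2 of V times the modal terms).
x_2(1.2) = (-2)·4·e^{-5·1.2} + 2·2·e^{-4·1.2} + 1·7·e^{-3·1.2} = (-8)·0.002479 + 4·0.008230 + 7·0.027324 = 0.2044.

0.2044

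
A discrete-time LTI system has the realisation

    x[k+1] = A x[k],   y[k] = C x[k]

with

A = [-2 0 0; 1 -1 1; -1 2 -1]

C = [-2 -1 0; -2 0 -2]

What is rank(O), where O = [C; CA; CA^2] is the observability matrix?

3

CA = [[3, 1, -1], [6, -4, 2]]
CA^2 = [[-4, -3, 2], [-18, 8, -6]]
Observability matrix O = [C; CA; CA^2] = [[-2, -1, 0], [-2, 0, -2], [3, 1, -1], [6, -4, 2], [-4, -3, 2], [-18, 8, -6]]
Take the 3×3 submatrix of O formed by rows 1, 2, 3: [[-2, -1, 0], [-2, 0, -2], [3, 1, -1]]. Its determinant is (-2)·(0·(-1) - (-2)·1) - (-1)·((-2)·(-1) - (-2)·3) + 0·((-2)·1 - 0·3) = (-2)·2 - (-1)·8 + 0·(-2) = 4 ≠ 0.
So rank(O) ≥ 3; since O has 3 columns, rank(O) = 3.
rank(O) = 3 = n, so the pair (A, C) is completely observable.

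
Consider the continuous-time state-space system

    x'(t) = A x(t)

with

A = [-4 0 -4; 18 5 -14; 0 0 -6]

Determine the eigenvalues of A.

-6, -4, 5

det(sI - A) = s^3 - (tr A)s^2 + (M11 + M22 + M33)s - det A, where Mii is the 2×2 principal minor of A obtained by deleting row i and column i.
tr A = (-4) + 5 + (-6) = -5; M11 = 5·(-6) - (-14)·0 = -30 - 0 = -30; M22 = (-4)·(-6) - (-4)·0 = 24 - 0 = 24; M33 = (-4)·5 - 0·18 = -20 - 0 = -20; sum of minors = -26.
det A = (-4)·(5·(-6) - (-14)·0) - 0·(18·(-6) - (-14)·0) + (-4)·(18·0 - 5·0) = (-4)·(-30) - 0·(-108) + (-4)·0 = 120.
So p(s) = det(sI - A) = s^3 + 5s^2 - 26s - 120.
Rational-root test: any integer root divides -120. Testing small divisors, s = -4 works: p(-4) = -64 + 80 + 104 + (-120) = 0, so (s + 4) is a factor.
Dividing, p(s) = (s + 4)(s^2 + s - 30).
Factor s^2 + s - 30: two numbers with sum -1 and product -30 are 5 and -6, so s^2 + s - 30 = (s - 5)(s + 6).
Hence p(s) = (s - 5) (s + 4) (s + 6), with roots -6, -4, 5.
At least one eigenvalue has non-negative real part, so the system is not asymptotically stable.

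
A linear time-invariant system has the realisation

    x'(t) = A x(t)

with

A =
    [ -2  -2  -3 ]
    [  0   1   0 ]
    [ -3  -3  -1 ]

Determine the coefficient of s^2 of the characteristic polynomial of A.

2

Expand det(sI - A) for the 3×3 matrix.
p(s) = s^3 + 2s^2 - 10s + 7.
(Check: constant term = det(-A) = (-1)^3 det A = 7; coefficient of s^2 = -tr A = 2.)
The coefficient of s^2 is 2.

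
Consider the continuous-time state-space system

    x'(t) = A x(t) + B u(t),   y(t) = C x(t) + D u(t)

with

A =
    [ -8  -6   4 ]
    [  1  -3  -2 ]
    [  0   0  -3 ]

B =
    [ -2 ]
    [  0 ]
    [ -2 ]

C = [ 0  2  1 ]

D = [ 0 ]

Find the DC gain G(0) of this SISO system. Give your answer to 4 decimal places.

-0.2667

G(0) = C(-A)^{-1}B + D = -C A^{-1} B + D.
det A = -90, so A^{-1} = (1/-90)·adj(A) = [[-1/10, 1/5, -4/15], [-1/30, -4/15, 2/15], [0, 0, -1/3]]
A^{-1} B = [11/15, -1/5, 2/3]^T
C A^{-1} B = 4/15
G(0) = D - C A^{-1} B = 0 - (4/15) = -4/15 ≈ -0.2667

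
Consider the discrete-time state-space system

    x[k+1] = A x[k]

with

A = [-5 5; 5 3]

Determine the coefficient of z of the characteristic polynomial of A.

2

For a 2×2 matrix, det(zI - A) = z^2 - (tr A)z + det A.
tr A = -2, det A = -40.
So p(z) = z^2 + 2z - 40.
The coefficient of z is 2.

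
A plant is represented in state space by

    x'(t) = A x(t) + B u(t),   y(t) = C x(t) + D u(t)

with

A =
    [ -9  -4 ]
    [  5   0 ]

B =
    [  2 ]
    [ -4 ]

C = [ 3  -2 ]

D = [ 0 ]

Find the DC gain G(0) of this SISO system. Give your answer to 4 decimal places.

5.0000

G(0) = C(-A)^{-1}B + D = -C A^{-1} B + D.
det A = 20, so A^{-1} = (1/20)·adj(A) = [[0, 1/5], [-1/4, -9/20]]
A^{-1} B = [-4/5, 13/10]^T
C A^{-1} B = -5
G(0) = D - C A^{-1} B = 0 - (-5) = 5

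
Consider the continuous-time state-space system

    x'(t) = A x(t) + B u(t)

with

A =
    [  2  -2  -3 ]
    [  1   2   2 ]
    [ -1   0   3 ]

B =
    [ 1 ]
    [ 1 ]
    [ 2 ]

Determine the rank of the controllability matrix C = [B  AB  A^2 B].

AB = [[-6], [7], [5]]
A^2B = [[-41], [18], [21]]
Controllability matrix C = [B  AB  A^2B] = [[1, -6, -41], [1, 7, 18], [2, 5, 21]]
det(C) = 1·(7·21 - 18·5) - (-6)·(1·21 - 18·2) + (-41)·(1·5 - 7·2) = 1·57 - (-6)·(-15) + (-41)·(-9) = 336 ≠ 0, so rank(C) = 3.
rank(C) = 3 = n, so the pair (A, B) is completely controllable.

3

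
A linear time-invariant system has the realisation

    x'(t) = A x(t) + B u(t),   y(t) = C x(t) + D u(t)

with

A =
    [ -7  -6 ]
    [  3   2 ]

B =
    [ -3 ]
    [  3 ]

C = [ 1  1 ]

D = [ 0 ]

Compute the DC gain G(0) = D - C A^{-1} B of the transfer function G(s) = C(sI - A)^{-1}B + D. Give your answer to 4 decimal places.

G(0) = C(-A)^{-1}B + D = -C A^{-1} B + D.
det A = 4, so A^{-1} = (1/4)·adj(A) = [[1/2, 3/2], [-3/4, -7/4]]
A^{-1} B = [3, -3]^T
C A^{-1} B = 0
G(0) = D - C A^{-1} B = 0 - (0) = 0

0.0000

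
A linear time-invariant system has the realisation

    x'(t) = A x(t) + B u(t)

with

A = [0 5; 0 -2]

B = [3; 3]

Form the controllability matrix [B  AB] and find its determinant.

-63

AB = [[15], [-6]]
Controllability matrix C = [B  AB] = [[3, 15], [3, -6]]
det(C) = 3·(-6) - 15·3 = -18 - 45 = -63
Since det(C) ≠ 0, rank(C) = 2 and the system is completely controllable.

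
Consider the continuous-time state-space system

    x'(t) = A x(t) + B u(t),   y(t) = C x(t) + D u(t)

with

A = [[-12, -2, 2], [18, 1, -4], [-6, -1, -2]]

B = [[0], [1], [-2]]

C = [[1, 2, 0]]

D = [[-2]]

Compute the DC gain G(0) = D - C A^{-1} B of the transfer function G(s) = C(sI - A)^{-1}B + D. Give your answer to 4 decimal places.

G(0) = C(-A)^{-1}B + D = -C A^{-1} B + D.
det A = -72, so A^{-1} = (1/-72)·adj(A) = [[1/12, 1/12, -1/12], [-5/6, -1/2, 1/6], [1/6, 0, -1/3]]
A^{-1} B = [1/4, -5/6, 2/3]^T
C A^{-1} B = -17/12
G(0) = D - C A^{-1} B = -2 - (-17/12) = -7/12 ≈ -0.5833

-0.5833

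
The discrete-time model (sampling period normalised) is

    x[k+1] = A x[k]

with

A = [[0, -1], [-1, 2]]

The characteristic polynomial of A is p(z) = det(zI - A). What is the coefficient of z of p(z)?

-2

For a 2×2 matrix, det(zI - A) = z^2 - (tr A)z + det A.
tr A = 2, det A = -1.
So p(z) = z^2 - 2z - 1.
The coefficient of z is -2.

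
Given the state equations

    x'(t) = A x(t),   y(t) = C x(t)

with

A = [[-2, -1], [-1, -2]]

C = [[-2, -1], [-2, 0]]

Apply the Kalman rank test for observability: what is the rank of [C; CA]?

CA = [[5, 4], [4, 2]]
Observability matrix O = [C; CA] = [[-2, -1], [-2, 0], [5, 4], [4, 2]]
Take the 2×2 submatrix of O formed by rows 1, 2: [[-2, -1], [-2, 0]]. Its determinant is (-2)·0 - (-1)·(-2) = 0 - 2 = -2 ≠ 0.
So rank(O) ≥ 2; since O has 2 columns, rank(O) = 2.
rank(O) = 2 = n, so the pair (A, C) is completely observable.

2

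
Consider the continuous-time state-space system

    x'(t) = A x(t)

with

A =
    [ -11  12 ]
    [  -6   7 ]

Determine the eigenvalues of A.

det(sI - A) = s^2 - (tr A)s + det A, with tr A = (-11) + 7 = -4 and det A = (-11)·7 - 12·(-6) = -77 - (-72) = -5.
So p(s) = det(sI - A) = s^2 + 4s - 5.
Factor s^2 + 4s - 5: two numbers with sum -4 and product -5 are 1 and -5, so s^2 + 4s - 5 = (s - 1)(s + 5).
Hence p(s) = (s - 1) (s + 5), with roots -5, 1.
At least one eigenvalue has non-negative real part, so the system is not asymptotically stable.

-5, 1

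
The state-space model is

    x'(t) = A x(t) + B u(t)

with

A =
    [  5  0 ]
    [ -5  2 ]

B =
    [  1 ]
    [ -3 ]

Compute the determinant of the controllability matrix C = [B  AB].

AB = [[5], [-11]]
Controllability matrix C = [B  AB] = [[1, 5], [-3, -11]]
det(C) = 1·(-11) - 5·(-3) = -11 - (-15) = 4
Since det(C) ≠ 0, rank(C) = 2 and the system is completely controllable.

4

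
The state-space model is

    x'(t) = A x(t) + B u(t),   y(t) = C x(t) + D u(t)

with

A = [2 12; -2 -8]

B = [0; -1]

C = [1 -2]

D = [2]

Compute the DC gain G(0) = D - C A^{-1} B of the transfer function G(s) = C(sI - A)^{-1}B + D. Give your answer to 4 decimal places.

0.0000

G(0) = C(-A)^{-1}B + D = -C A^{-1} B + D.
det A = 8, so A^{-1} = (1/8)·adj(A) = [[-1, -3/2], [1/4, 1/4]]
A^{-1} B = [3/2, -1/4]^T
C A^{-1} B = 2
G(0) = D - C A^{-1} B = 2 - (2) = 0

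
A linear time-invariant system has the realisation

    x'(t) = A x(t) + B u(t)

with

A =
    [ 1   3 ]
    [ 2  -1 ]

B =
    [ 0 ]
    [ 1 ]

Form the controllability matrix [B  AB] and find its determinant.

-3

AB = [[3], [-1]]
Controllability matrix C = [B  AB] = [[0, 3], [1, -1]]
det(C) = 0·(-1) - 3·1 = 0 - 3 = -3
Since det(C) ≠ 0, rank(C) = 2 and the system is completely controllable.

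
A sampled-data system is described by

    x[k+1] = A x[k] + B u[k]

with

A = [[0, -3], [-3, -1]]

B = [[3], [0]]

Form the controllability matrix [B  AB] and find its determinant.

AB = [[0], [-9]]
Controllability matrix C = [B  AB] = [[3, 0], [0, -9]]
det(C) = 3·(-9) - 0·0 = -27 - 0 = -27
Since det(C) ≠ 0, rank(C) = 2 and the system is completely controllable.

-27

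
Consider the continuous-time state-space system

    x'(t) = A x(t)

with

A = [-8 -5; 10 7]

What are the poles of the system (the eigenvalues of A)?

det(sI - A) = s^2 - (tr A)s + det A, with tr A = (-8) + 7 = -1 and det A = (-8)·7 - (-5)·10 = -56 - (-50) = -6.
So p(s) = det(sI - A) = s^2 + s - 6.
Factor s^2 + s - 6: two numbers with sum -1 and product -6 are 2 and -3, so s^2 + s - 6 = (s - 2)(s + 3).
Hence p(s) = (s - 2) (s + 3), with roots -3, 2.
At least one eigenvalue has non-negative real part, so the system is not asymptotically stable.

-3, 2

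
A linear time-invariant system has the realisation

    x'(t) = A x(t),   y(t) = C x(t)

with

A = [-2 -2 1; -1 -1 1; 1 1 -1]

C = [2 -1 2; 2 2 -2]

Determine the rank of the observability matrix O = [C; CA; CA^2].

3

CA = [[-1, -1, -1], [-8, -8, 6]]
CA^2 = [[2, 2, -1], [30, 30, -22]]
Observability matrix O = [C; CA; CA^2] = [[2, -1, 2], [2, 2, -2], [-1, -1, -1], [-8, -8, 6], [2, 2, -1], [30, 30, -22]]
Take the 3×3 submatrix of O formed by rows 1, 2, 3: [[2, -1, 2], [2, 2, -2], [-1, -1, -1]]. Its determinant is 2·(2·(-1) - (-2)·(-1)) - (-1)·(2·(-1) - (-2)·(-1)) + 2·(2·(-1) - 2·(-1)) = 2·(-4) - (-1)·(-4) + 2·0 = -12 ≠ 0.
So rank(O) ≥ 3; since O has 3 columns, rank(O) = 3.
rank(O) = 3 = n, so the pair (A, C) is completely observable.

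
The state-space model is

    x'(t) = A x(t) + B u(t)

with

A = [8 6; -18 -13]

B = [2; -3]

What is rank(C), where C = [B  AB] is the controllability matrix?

1

AB = [[-2], [3]]
Controllability matrix C = [B  AB] = [[2, -2], [-3, 3]]
Every column of C is a scalar multiple of column 1 = [2, -3] (multipliers 1, -1), so the columns span a one-dimensional space.
C ≠ 0, hence rank(C) = 1.
rank(C) = 1 < n = 2, so the pair (A, B) is not completely controllable.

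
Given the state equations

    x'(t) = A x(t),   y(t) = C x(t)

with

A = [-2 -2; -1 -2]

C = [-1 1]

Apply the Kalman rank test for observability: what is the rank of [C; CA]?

CA = [[1, 0]]
Observability matrix O = [C; CA] = [[-1, 1], [1, 0]]
det(O) = (-1)·0 - 1·1 = 0 - 1 = -1 ≠ 0, so rank(O) = 2.
rank(O) = 2 = n, so the pair (A, C) is completely observable.

2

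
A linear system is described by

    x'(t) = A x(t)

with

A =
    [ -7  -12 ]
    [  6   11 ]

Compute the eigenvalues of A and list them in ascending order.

det(sI - A) = s^2 - (tr A)s + det A, with tr A = (-7) + 11 = 4 and det A = (-7)·11 - (-12)·6 = -77 - (-72) = -5.
So p(s) = det(sI - A) = s^2 - 4s - 5.
Factor s^2 - 4s - 5: two numbers with sum 4 and product -5 are 5 and -1, so s^2 - 4s - 5 = (s - 5)(s + 1).
Hence p(s) = (s - 5) (s + 1), with roots -1, 5.
At least one eigenvalue has non-negative real part, so the system is not asymptotically stable.

-1, 5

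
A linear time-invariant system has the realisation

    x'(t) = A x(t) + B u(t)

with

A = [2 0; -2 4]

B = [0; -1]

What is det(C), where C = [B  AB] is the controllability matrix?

0

AB = [[0], [-4]]
Controllability matrix C = [B  AB] = [[0, 0], [-1, -4]]
det(C) = 0·(-4) - 0·(-1) = 0 - 0 = 0
Since det(C) = 0, rank(C) < 2 and the system is not completely controllable.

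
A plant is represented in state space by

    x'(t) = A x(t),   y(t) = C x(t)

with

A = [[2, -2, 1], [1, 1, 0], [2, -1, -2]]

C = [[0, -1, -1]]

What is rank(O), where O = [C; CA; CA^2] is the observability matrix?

CA = [[-3, 0, 2]]
CA^2 = [[-2, 4, -7]]
Observability matrix O = [C; CA; CA^2] = [[0, -1, -1], [-3, 0, 2], [-2, 4, -7]]
det(O) = 0·(0·(-7) - 2·4) - (-1)·((-3)·(-7) - 2·(-2)) + (-1)·((-3)·4 - 0·(-2)) = 0·(-8) - (-1)·25 + (-1)·(-12) = 37 ≠ 0, so rank(O) = 3.
rank(O) = 3 = n, so the pair (A, C) is completely observable.

3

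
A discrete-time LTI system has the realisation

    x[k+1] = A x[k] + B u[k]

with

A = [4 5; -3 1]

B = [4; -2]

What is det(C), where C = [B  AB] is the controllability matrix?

AB = [[6], [-14]]
Controllability matrix C = [B  AB] = [[4, 6], [-2, -14]]
det(C) = 4·(-14) - 6·(-2) = -56 - (-12) = -44
Since det(C) ≠ 0, rank(C) = 2 and the system is completely controllable.

-44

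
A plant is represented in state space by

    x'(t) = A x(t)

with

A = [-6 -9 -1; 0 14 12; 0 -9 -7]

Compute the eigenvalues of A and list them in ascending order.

det(sI - A) = s^3 - (tr A)s^2 + (M11 + M22 + M33)s - det A, where Mii is the 2×2 principal minor of A obtained by deleting row i and column i.
tr A = (-6) + 14 + (-7) = 1; M11 = 14·(-7) - 12·(-9) = -98 - (-108) = 10; M22 = (-6)·(-7) - (-1)·0 = 42 - 0 = 42; M33 = (-6)·14 - (-9)·0 = -84 - 0 = -84; sum of minors = -32.
det A = (-6)·(14·(-7) - 12·(-9)) - (-9)·(0·(-7) - 12·0) + (-1)·(0·(-9) - 14·0) = (-6)·10 - (-9)·0 + (-1)·0 = -60.
So p(s) = det(sI - A) = s^3 - s^2 - 32s + 60.
Rational-root test: any integer root divides 60. Testing small divisors, s = 2 works: p(2) = 8 + (-4) + (-64) + 60 = 0, so (s - 2) is a factor.
Dividing, p(s) = (s - 2)(s^2 + s - 30).
Factor s^2 + s - 30: two numbers with sum -1 and product -30 are 5 and -6, so s^2 + s - 30 = (s - 5)(s + 6).
Hence p(s) = (s - 5) (s - 2) (s + 6), with roots -6, 2, 5.
At least one eigenvalue has non-negative real part, so the system is not asymptotically stable.

-6, 2, 5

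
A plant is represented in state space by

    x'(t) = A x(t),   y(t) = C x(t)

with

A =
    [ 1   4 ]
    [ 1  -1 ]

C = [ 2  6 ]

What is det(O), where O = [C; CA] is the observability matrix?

-44

CA = [[8, 2]]
Observability matrix O = [C; CA] = [[2, 6], [8, 2]]
det(O) = 2·2 - 6·8 = 4 - 48 = -44
Since det(O) ≠ 0, rank(O) = 2 and the system is completely observable.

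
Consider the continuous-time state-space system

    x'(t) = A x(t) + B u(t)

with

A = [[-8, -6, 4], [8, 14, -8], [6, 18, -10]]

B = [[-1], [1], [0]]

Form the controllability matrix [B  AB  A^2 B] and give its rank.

2

AB = [[2], [6], [12]]
A^2B = [[-4], [4], [0]]
Controllability matrix C = [B  AB  A^2B] = [[-1, 2, -4], [1, 6, 4], [0, 12, 0]]
The rows r1, r2, r3 of C are linearly dependent: -3·r1 - 3·r2 + 2·r3 = 0 (check each entry), so rank(C) ≤ 2.
The 2×2 minor from rows 1, 2, columns 1, 2 is (-1)·6 - 2·1 = -6 - 2 = -8 ≠ 0, so rank(C) = 2.
rank(C) = 2 < n = 3, so the pair (A, B) is not completely controllable.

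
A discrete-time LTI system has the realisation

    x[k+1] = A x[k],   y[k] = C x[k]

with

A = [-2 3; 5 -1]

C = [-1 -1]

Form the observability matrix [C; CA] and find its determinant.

CA = [[-3, -2]]
Observability matrix O = [C; CA] = [[-1, -1], [-3, -2]]
det(O) = (-1)·(-2) - (-1)·(-3) = 2 - 3 = -1
Since det(O) ≠ 0, rank(O) = 2 and the system is completely observable.

-1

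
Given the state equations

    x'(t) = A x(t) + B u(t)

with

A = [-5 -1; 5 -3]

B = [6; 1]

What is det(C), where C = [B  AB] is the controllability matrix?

193

AB = [[-31], [27]]
Controllability matrix C = [B  AB] = [[6, -31], [1, 27]]
det(C) = 6·27 - (-31)·1 = 162 - (-31) = 193
Since det(C) ≠ 0, rank(C) = 2 and the system is completely controllable.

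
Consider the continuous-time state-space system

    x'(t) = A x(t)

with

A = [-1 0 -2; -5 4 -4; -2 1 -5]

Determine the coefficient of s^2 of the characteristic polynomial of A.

Expand det(sI - A) for the 3×3 matrix.
p(s) = s^3 + 2s^2 - 19s - 10.
(Check: constant term = det(-A) = (-1)^3 det A = -10; coefficient of s^2 = -tr A = 2.)
The coefficient of s^2 is 2.

2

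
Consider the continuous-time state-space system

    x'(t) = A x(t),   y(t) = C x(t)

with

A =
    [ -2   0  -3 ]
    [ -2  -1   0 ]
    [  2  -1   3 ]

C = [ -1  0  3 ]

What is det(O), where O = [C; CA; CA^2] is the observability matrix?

CA = [[8, -3, 12]]
CA^2 = [[14, -9, 12]]
Observability matrix O = [C; CA; CA^2] = [[-1, 0, 3], [8, -3, 12], [14, -9, 12]]
Expanding along the first row, det(O) = (-1)·((-3)·12 - 12·(-9)) - 0·(8·12 - 12·14) + 3·(8·(-9) - (-3)·14) = (-1)·72 - 0·(-72) + 3·(-30) = -162
Since det(O) ≠ 0, rank(O) = 3 and the system is completely observable.

-162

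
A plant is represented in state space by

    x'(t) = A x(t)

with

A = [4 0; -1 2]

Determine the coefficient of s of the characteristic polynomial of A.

For a 2×2 matrix, det(sI - A) = s^2 - (tr A)s + det A.
tr A = 6, det A = 8.
So p(s) = s^2 - 6s + 8.
The coefficient of s is -6.

-6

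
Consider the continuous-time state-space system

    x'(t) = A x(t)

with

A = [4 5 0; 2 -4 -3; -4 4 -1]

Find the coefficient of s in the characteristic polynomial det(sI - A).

-14

Expand det(sI - A) for the 3×3 matrix.
p(s) = s^3 + s^2 - 14s - 134.
(Check: constant term = det(-A) = (-1)^3 det A = -134; coefficient of s^2 = -tr A = 1.)
The coefficient of s is -14.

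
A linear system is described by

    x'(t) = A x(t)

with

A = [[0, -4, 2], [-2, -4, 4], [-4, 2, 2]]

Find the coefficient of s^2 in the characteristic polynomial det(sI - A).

Expand det(sI - A) for the 3×3 matrix.
p(s) = s^3 + 2s^2 - 16s - 8.
(Check: constant term = det(-A) = (-1)^3 det A = -8; coefficient of s^2 = -tr A = 2.)
The coefficient of s^2 is 2.

2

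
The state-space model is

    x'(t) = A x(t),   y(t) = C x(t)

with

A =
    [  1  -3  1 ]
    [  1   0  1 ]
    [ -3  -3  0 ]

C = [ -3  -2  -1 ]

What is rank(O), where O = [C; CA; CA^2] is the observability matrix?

CA = [[-2, 12, -5]]
CA^2 = [[25, 21, 10]]
Observability matrix O = [C; CA; CA^2] = [[-3, -2, -1], [-2, 12, -5], [25, 21, 10]]
det(O) = (-3)·(12·10 - (-5)·21) - (-2)·((-2)·10 - (-5)·25) + (-1)·((-2)·21 - 12·25) = (-3)·225 - (-2)·105 + (-1)·(-342) = -123 ≠ 0, so rank(O) = 3.
rank(O) = 3 = n, so the pair (A, C) is completely observable.

3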